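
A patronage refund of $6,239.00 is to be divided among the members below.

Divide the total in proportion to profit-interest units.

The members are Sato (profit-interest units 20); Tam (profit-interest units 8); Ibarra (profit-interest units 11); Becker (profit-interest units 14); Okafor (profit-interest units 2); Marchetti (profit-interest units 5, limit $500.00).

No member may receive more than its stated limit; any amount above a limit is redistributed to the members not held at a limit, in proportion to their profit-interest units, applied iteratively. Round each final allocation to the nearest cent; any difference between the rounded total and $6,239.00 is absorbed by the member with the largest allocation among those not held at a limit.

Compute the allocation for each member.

Sato: $2,086.91; Tam: $834.76; Ibarra: $1,147.80; Becker: $1,460.84; Okafor: $208.69; Marchetti: $500.00

Combined profit-interest units = 60.
Unconstrained shares: Sato 2,079.6667; Tam 831.8667; Ibarra 1,143.8167; Becker 1,455.7667; Okafor 207.9667; Marchetti 519.9167.
Capped: Marchetti ($500.00); remaining pool $5,739.00 reallocated over remaining profit-interest units 55.
Shares after redistribution: Sato 2,086.9091 → $2,086.91; Tam 834.7636 → $834.76; Ibarra 1,147.8000 → $1,147.80; Becker 1,460.8364 → $1,460.84; Okafor 208.6909 → $208.69.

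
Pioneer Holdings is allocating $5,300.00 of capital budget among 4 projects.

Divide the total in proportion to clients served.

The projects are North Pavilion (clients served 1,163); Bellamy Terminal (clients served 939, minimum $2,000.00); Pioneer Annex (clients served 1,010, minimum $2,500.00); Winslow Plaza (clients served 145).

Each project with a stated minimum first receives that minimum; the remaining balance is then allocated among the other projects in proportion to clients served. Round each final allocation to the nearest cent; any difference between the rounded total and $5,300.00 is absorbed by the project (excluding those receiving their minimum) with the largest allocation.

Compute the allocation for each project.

Minimums first: Bellamy Terminal $2,000.00; Pioneer Annex $2,500.00. Balance $800.00.
Balance split over remaining clients served 1,308: North Pavilion 711.31498 → $711.31; Winslow Plaza 88.68502 → $88.69.

North Pavilion: $711.31; Bellamy Terminal: $2,000.00; Pioneer Annex: $2,500.00; Winslow Plaza: $88.69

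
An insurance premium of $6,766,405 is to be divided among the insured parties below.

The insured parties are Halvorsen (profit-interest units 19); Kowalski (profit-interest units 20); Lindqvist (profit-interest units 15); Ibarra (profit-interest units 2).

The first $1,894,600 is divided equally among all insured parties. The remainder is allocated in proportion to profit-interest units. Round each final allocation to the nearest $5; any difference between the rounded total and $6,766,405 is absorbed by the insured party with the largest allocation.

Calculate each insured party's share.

Equal tier: $1,894,600 ÷ 4 = $473,650 apiece.
Remainder $4,871,805 by profit-interest units (total 56): Halvorsen 1,652,933.84 → $1,652,935; Kowalski 1,739,930.36 → $1,739,930; Lindqvist 1,304,947.77 → $1,304,950; Ibarra 173,993.04 → $173,995.
Rounding difference −$5 on remainder applied to Kowalski.
Totals: Halvorsen $473,650 + $1,652,935 = $2,126,585; Kowalski $473,650 + $1,739,925 = $2,213,575; Lindqvist $473,650 + $1,304,950 = $1,778,600; Ibarra $473,650 + $173,995 = $647,645.

Halvorsen: $2,126,585 | Kowalski: $2,213,575 | Lindqvist: $1,778,600 | Ibarra: $647,645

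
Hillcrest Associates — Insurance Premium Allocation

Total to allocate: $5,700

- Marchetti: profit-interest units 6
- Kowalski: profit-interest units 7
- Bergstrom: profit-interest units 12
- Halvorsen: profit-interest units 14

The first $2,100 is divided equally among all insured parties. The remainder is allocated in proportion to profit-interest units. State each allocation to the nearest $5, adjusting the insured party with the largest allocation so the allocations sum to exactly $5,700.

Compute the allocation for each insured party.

Marchetti: $1,080 · Kowalski: $1,170 · Bergstrom: $1,635 · Halvorsen: $1,815

First tranche $2,100 split equally: $525 each.
Remainder $3,600 by profit-interest units (total 39): Marchetti 553.85 → $555; Kowalski 646.15 → $645; Bergstrom 1,107.69 → $1,110; Halvorsen 1,292.31 → $1,290.
Totals: Marchetti $525 + $555 = $1,080; Kowalski $525 + $645 = $1,170; Bergstrom $525 + $1,110 = $1,635; Halvorsen $525 + $1,290 = $1,815.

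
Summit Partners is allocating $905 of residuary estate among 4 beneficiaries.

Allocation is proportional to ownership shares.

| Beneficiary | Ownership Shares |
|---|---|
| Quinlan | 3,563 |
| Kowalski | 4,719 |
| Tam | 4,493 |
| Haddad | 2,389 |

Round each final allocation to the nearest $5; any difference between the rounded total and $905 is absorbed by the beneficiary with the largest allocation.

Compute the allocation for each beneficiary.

Quinlan: $215 · Kowalski: $275 · Tam: $270 · Haddad: $145

Total ownership shares = 15,164.
Raw shares: Quinlan 3,563/15,164 × $905 = 212.64; Kowalski 4,719/15,164 × $905 = 281.63; Tam 4,493/15,164 × $905 = 268.15; Haddad 2,389/15,164 × $905 = 142.58.
After rounding ($5): Quinlan $215; Kowalski $280; Tam $270; Haddad $145. Sum = $910.
Difference $905 − $910 = −$5 applied to largest allocation (Kowalski): Kowalski becomes $275.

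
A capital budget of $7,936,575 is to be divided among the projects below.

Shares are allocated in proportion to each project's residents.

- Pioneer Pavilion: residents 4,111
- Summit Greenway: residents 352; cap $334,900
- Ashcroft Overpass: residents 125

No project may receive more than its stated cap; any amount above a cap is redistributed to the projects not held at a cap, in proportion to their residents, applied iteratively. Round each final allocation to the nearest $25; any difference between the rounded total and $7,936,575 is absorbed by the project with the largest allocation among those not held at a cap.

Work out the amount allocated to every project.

Pioneer Pavilion: $7,377,350 · Summit Greenway: $334,900 · Ashcroft Overpass: $224,325

Combined residents = 4,588.
Unconstrained shares: Pioneer Pavilion 7,111,434.14; Summit Greenway 608,908.98; Ashcroft Overpass 216,231.88.
Cap binds for Summit Greenway ($334,900); residual $7,601,675 reallocated over remaining residents 4,236.
Remaining shares: Pioneer Pavilion 7,377,357.39 → $7,377,350; Ashcroft Overpass 224,317.61 → $224,325.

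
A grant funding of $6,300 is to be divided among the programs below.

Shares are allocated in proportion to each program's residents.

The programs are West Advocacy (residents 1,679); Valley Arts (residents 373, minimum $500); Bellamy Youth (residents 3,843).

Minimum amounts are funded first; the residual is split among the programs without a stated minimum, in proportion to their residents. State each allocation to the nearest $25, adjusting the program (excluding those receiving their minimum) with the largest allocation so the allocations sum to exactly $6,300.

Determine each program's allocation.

Minimums first: Valley Arts $500. Remaining pool $5,800.
Remaining pool split over remaining residents 5,522: West Advocacy 1,763.53 → $1,775; Bellamy Youth 4,036.47 → $4,025.

West Advocacy: $1,775; Valley Arts: $500; Bellamy Youth: $4,025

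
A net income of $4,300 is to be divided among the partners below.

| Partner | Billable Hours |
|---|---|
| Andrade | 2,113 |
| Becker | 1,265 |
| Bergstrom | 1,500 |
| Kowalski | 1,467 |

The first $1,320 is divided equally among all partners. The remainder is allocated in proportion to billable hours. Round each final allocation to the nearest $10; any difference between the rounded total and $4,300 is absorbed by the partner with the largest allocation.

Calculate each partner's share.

Equal tier: $1,320 ÷ 4 = $330 apiece.
Remainder $2,980 by billable hours (total 6,345): Andrade 992.39 → $990; Becker 594.12 → $590; Bergstrom 704.49 → $700; Kowalski 688.99 → $690.
Rounding difference +$10 on remainder applied to Andrade.
Totals: Andrade $330 + $1,000 = $1,330; Becker $330 + $590 = $920; Bergstrom $330 + $700 = $1,030; Kowalski $330 + $690 = $1,020.

Andrade: $1,330 · Becker: $920 · Bergstrom: $1,030 · Kowalski: $1,020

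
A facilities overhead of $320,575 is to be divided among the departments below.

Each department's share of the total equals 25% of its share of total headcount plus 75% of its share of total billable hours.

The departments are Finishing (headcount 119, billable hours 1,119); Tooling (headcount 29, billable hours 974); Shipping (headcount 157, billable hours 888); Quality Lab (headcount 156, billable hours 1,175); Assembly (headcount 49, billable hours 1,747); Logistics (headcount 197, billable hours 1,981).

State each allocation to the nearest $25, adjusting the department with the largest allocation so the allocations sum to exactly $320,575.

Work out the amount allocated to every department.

Finishing: $47,625; Tooling: $33,000; Shipping: $44,875; Quality Lab: $53,525; Assembly: $58,825; Logistics: $82,725

Headcount total 707; billable hours total 7,884.
Combined weights (25% headcount + 75% billable hours): Finishing 0.1485; Tooling 0.1029; Shipping 0.1400; Quality Lab 0.1669; Assembly 0.1835; Logistics 0.2581.
Proportional shares: Finishing 47,614.68; Tooling 32,990.57; Shipping 44,877.66; Quality Lab 53,516.69; Assembly 58,831.20; Logistics 82,744.20.
At nearest $25: Finishing $47,625; Tooling $33,000; Shipping $44,875; Quality Lab $53,525; Assembly $58,825; Logistics $82,750. Sum = $320,600.
Difference $320,575 − $320,600 = −$25 applied to largest allocation (Logistics): Logistics becomes $82,725.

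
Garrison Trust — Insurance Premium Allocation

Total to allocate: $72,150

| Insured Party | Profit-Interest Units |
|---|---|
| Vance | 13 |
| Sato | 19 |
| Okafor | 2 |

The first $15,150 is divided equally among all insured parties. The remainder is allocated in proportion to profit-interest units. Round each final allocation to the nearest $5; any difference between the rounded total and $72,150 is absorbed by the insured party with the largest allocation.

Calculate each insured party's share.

First tranche $15,150 split equally: $5,050 each.
Remainder $57,000 by profit-interest units (total 34): Vance 21,794.12 → $21,795; Sato 31,852.94 → $31,855; Okafor 3,352.94 → $3,355.
Rounding difference −$5 on remainder applied to Sato.
Totals: Vance $5,050 + $21,795 = $26,845; Sato $5,050 + $31,850 = $36,900; Okafor $5,050 + $3,355 = $8,405.

Vance: $26,845; Sato: $36,900; Okafor: $8,405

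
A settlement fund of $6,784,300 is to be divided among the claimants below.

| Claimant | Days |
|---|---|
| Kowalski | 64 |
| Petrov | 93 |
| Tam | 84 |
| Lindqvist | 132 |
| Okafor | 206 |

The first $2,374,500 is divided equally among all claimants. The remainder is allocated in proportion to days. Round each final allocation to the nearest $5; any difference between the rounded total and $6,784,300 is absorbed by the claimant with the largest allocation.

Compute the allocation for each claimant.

Kowalski: $962,340 | Petrov: $1,183,210 | Tam: $1,114,665 | Lindqvist: $1,480,245 | Okafor: $2,043,840

First tranche $2,374,500 split equally: $474,900 each.
Remainder $4,409,800 by days (total 579): Kowalski 487,439.03 → $487,440; Petrov 708,309.84 → $708,310; Tam 639,763.73 → $639,765; Lindqvist 1,005,343.01 → $1,005,345; Okafor 1,568,944.39 → $1,568,945.
Rounding difference −$5 on remainder applied to Okafor.
Totals: Kowalski $474,900 + $487,440 = $962,340; Petrov $474,900 + $708,310 = $1,183,210; Tam $474,900 + $639,765 = $1,114,665; Lindqvist $474,900 + $1,005,345 = $1,480,245; Okafor $474,900 + $1,568,940 = $2,043,840.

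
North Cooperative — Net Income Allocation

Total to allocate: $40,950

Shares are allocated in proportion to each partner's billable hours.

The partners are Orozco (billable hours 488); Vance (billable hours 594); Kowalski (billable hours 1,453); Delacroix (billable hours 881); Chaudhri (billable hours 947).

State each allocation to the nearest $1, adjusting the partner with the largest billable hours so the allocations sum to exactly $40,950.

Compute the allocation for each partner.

Combined billable hours = 4,363.
Raw shares: Orozco 488/4,363 × $40,950 = 4,580.24; Vance 594/4,363 × $40,950 = 5,575.13; Kowalski 1,453/4,363 × $40,950 = 13,637.49; Delacroix 881/4,363 × $40,950 = 8,268.84; Chaudhri 947/4,363 × $40,950 = 8,888.30.
After rounding ($1): Orozco $4,580; Vance $5,575; Kowalski $13,637; Delacroix $8,269; Chaudhri $8,888. Sum = $40,949.
Difference $40,950 − $40,949 = +$1 applied to largest billable hours (Kowalski): Kowalski becomes $13,638.

Orozco: $4,580 | Vance: $5,575 | Kowalski: $13,638 | Delacroix: $8,269 | Chaudhri: $8,888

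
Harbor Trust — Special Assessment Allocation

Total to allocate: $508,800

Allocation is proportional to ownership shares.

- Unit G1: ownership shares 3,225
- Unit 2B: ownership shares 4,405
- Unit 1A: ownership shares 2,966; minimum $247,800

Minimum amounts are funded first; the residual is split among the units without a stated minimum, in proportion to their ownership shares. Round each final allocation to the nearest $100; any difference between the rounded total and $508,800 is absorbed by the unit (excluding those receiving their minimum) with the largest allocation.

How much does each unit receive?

Guaranteed amounts: Unit 1A $247,800. Residual $261,000.
Residual split over remaining ownership shares 7,630: Unit G1 110,317.82 → $110,300; Unit 2B 150,682.18 → $150,700.

Unit G1: $110,300; Unit 2B: $150,700; Unit 1A: $247,800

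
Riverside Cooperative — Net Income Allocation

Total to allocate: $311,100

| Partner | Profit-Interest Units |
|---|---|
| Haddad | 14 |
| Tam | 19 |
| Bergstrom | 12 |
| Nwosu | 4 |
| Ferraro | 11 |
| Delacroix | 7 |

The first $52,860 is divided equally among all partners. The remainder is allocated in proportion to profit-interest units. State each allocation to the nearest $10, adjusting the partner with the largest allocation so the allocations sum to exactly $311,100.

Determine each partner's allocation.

$52,860 shared equally gives $8,810 per partner.
Remainder $258,240 by profit-interest units (total 67): Haddad 53,960.60 → $53,960; Tam 73,232.24 → $73,230; Bergstrom 46,251.94 → $46,250; Nwosu 15,417.31 → $15,420; Ferraro 42,397.61 → $42,400; Delacroix 26,980.30 → $26,980.
Totals: Haddad $8,810 + $53,960 = $62,770; Tam $8,810 + $73,230 = $82,040; Bergstrom $8,810 + $46,250 = $55,060; Nwosu $8,810 + $15,420 = $24,230; Ferraro $8,810 + $42,400 = $51,210; Delacroix $8,810 + $26,980 = $35,790.

Haddad: $62,770; Tam: $82,040; Bergstrom: $55,060; Nwosu: $24,230; Ferraro: $51,210; Delacroix: $35,790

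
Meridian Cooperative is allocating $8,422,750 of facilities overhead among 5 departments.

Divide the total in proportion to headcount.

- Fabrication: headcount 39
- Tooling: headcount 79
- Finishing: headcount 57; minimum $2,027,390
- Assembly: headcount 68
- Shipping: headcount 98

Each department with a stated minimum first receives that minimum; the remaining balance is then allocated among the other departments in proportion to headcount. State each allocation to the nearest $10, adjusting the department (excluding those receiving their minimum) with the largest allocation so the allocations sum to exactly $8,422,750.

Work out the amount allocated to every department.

Fabrication: $878,240 · Tooling: $1,778,990 · Finishing: $2,027,390 · Assembly: $1,531,280 · Shipping: $2,206,850

Fund the minimums — Finishing $2,027,390. Remaining pool $6,395,360.
Remaining pool split over remaining headcount 284: Fabrication 878,236.06 → $878,240; Tooling 1,778,990.99 → $1,778,990; Assembly 1,531,283.38 → $1,531,280; Shipping 2,206,849.58 → $2,206,850.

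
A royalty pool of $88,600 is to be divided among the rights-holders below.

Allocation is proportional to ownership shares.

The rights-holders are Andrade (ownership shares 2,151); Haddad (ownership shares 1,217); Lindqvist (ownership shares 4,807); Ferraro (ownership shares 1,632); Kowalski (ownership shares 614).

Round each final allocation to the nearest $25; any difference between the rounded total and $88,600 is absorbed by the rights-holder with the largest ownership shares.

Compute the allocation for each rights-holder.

Total ownership shares = 10,421.
Raw shares: Andrade 2,151/10,421 × $88,600 = 18,287.94; Haddad 1,217/10,421 × $88,600 = 10,347.01; Lindqvist 4,807/10,421 × $88,600 = 40,869.42; Ferraro 1,632/10,421 × $88,600 = 13,875.37; Kowalski 614/10,421 × $88,600 = 5,220.27.
Rounded to nearest $25: Andrade $18,300; Haddad $10,350; Lindqvist $40,875; Ferraro $13,875; Kowalski $5,225. Sum = $88,625.
Difference $88,600 − $88,625 = −$25 applied to largest ownership shares (Lindqvist): Lindqvist becomes $40,850.

Andrade: $18,300 | Haddad: $10,350 | Lindqvist: $40,850 | Ferraro: $13,875 | Kowalski: $5,225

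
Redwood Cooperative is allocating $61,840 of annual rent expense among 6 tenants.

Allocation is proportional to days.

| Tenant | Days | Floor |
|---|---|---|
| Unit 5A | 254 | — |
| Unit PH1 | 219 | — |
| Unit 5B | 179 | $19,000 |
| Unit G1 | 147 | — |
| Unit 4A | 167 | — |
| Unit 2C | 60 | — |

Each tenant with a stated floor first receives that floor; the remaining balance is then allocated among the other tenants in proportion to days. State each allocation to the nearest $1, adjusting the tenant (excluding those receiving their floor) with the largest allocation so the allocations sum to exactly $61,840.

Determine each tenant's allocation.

Minimums first: Unit 5B $19,000. Balance $42,840.
Balance split over remaining days 847: Unit 5A 12,846.94 → $12,847; Unit PH1 11,076.69 → $11,077; Unit G1 7,435.04 → $7,435; Unit 4A 8,446.61 → $8,447; Unit 2C 3,034.71 → $3,035.
Rounding difference −$1 applied to Unit 5A → $12,846.

Unit 5A: $12,846 · Unit PH1: $11,077 · Unit 5B: $19,000 · Unit G1: $7,435 · Unit 4A: $8,447 · Unit 2C: $3,035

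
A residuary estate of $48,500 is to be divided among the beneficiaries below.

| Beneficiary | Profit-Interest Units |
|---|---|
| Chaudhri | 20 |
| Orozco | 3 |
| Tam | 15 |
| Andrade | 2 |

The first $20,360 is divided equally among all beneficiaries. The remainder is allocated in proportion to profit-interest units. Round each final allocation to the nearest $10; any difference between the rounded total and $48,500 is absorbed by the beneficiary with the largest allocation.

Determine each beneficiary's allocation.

Chaudhri: $19,160 · Orozco: $7,200 · Tam: $15,640 · Andrade: $6,500

$20,360 shared equally gives $5,090 per beneficiary.
Remainder $28,140 by profit-interest units (total 40): Chaudhri 14,070.00 → $14,070; Orozco 2,110.50 → $2,110; Tam 10,552.50 → $10,550; Andrade 1,407.00 → $1,410.
Totals: Chaudhri $5,090 + $14,070 = $19,160; Orozco $5,090 + $2,110 = $7,200; Tam $5,090 + $10,550 = $15,640; Andrade $5,090 + $1,410 = $6,500.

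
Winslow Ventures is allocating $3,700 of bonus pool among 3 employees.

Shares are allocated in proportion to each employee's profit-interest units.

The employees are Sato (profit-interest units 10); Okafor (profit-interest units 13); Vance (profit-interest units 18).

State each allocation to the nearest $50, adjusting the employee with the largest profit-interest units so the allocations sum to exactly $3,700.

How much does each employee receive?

Sato: $900 · Okafor: $1,150 · Vance: $1,650

Profit-interest units total: 41.
Pro-rata amounts: Sato 10/41 × $3,700 = 902.44; Okafor 13/41 × $3,700 = 1,173.17; Vance 18/41 × $3,700 = 1,624.39.
At nearest $50: Sato $900; Okafor $1,150; Vance $1,600. Sum = $3,650.
Difference $3,700 − $3,650 = +$50 applied to largest profit-interest units (Vance): Vance becomes $1,650.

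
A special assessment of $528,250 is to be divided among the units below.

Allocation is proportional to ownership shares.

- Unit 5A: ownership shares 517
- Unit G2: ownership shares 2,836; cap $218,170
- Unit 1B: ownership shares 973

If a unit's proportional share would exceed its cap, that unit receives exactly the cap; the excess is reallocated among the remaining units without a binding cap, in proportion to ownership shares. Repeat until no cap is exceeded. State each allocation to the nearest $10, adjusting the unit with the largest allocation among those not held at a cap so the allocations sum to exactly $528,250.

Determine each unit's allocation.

Ownership shares total: 4,326.
Proportional shares (ignoring caps): Unit 5A 63,131.13; Unit G2 346,305.36; Unit 1B 118,813.51.
Cap binds for Unit G2 ($218,170); remaining pool $310,080 reallocated over remaining ownership shares 1,490.
Redistributed shares: Unit 5A 107,591.52 → $107,590; Unit 1B 202,488.48 → $202,490.

Unit 5A: $107,590; Unit G2: $218,170; Unit 1B: $202,490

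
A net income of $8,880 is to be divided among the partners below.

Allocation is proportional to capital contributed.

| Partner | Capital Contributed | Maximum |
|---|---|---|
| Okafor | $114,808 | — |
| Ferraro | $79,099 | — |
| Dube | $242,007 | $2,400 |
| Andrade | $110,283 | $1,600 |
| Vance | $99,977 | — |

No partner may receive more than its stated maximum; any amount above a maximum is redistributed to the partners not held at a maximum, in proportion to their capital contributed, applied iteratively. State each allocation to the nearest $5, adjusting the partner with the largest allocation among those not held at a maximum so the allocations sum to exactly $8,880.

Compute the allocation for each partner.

Sum of capital contributed: 646,174.
Proportional shares (ignoring caps): Okafor 1,577.74; Ferraro 1,087.01; Dube 3,325.76; Andrade 1,515.56; Vance 1,373.93.
Held at cap: Dube ($2,400); remaining pool $6,480 reallocated over remaining capital contributed 404,167.
Held at cap: Andrade ($1,600); remaining pool $4,880 reallocated over remaining capital contributed 293,884.
Shares after redistribution: Okafor 1,906.41 → $1,905; Ferraro 1,313.45 → $1,315; Vance 1,660.14 → $1,660.

Okafor: $1,905; Ferraro: $1,315; Dube: $2,400; Andrade: $1,600; Vance: $1,660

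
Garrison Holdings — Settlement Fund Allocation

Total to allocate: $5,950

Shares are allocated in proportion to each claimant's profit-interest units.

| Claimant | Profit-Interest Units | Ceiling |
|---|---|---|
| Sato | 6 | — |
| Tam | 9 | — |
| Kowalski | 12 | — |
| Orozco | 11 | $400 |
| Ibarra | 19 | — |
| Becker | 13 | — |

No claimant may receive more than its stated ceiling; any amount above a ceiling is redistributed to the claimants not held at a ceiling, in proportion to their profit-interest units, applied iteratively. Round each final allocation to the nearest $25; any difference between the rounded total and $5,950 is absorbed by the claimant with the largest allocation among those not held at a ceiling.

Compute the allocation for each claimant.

Sato: $575 · Tam: $850 · Kowalski: $1,125 · Orozco: $400 · Ibarra: $1,775 · Becker: $1,225

Profit-interest units total: 70.
Proportional shares (ignoring caps): Sato 510.00; Tam 765.00; Kowalski 1,020.00; Orozco 935.00; Ibarra 1,615.00; Becker 1,105.00.
Capped: Orozco ($400); remaining pool $5,550 reallocated over remaining profit-interest units 59.
Shares after redistribution: Sato 564.41 → $575; Tam 846.61 → $850; Kowalski 1,128.81 → $1,125; Ibarra 1,787.29 → $1,775; Becker 1,222.88 → $1,225.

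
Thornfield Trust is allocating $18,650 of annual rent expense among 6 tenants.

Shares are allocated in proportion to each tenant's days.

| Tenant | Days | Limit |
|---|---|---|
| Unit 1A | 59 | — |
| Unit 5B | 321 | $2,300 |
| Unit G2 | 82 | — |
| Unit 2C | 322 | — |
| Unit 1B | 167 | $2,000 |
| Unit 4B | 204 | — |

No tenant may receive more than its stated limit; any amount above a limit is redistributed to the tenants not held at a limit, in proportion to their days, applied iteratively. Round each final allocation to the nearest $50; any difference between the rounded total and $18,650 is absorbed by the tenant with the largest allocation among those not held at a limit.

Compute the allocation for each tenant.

Unit 1A: $1,250 | Unit 5B: $2,300 | Unit G2: $1,750 | Unit 2C: $6,950 | Unit 1B: $2,000 | Unit 4B: $4,400

Sum of days: 1,155.
Pro-rata shares before constraints: Unit 1A 952.68; Unit 5B 5,183.25; Unit G2 1,324.07; Unit 2C 5,199.39; Unit 1B 2,696.58; Unit 4B 3,294.03.
Capped: Unit 5B ($2,300), Unit 1B ($2,000); balance $14,350 reallocated over remaining days 667.
Redistributed shares: Unit 1A 1,269.34 → $1,250; Unit G2 1,764.17 → $1,750; Unit 2C 6,927.59 → $6,950; Unit 4B 4,388.91 → $4,400.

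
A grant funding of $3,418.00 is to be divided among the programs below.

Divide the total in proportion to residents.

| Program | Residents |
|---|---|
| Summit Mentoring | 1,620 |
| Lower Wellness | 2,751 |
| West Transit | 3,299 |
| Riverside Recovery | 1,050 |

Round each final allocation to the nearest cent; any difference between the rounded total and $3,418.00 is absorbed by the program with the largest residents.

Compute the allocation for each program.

Residents total: 1,620 + 2,751 + 3,299 + 1,050 = 8,720.
Proportional shares: Summit Mentoring 634.9954; Lower Wellness 1,078.3163; West Transit 1,293.1172; Riverside Recovery 411.5711.
After rounding (cent): Summit Mentoring $635.00; Lower Wellness $1,078.32; West Transit $1,293.12; Riverside Recovery $411.57. Sum = $3,418.01.
Difference $3,418.00 − $3,418.01 = −$0.01 applied to largest residents (West Transit): West Transit becomes $1,293.11.

Summit Mentoring: $635.00 · Lower Wellness: $1,078.32 · West Transit: $1,293.11 · Riverside Recovery: $411.57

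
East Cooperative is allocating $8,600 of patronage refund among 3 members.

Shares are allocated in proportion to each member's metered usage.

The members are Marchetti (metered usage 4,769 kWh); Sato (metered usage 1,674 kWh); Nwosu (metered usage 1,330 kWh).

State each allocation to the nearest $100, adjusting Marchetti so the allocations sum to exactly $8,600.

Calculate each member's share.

Total metered usage = 7,773.
Unrounded shares: Marchetti 4,769/7,773 × $8,600 = 5,276.39; Sato 1,674/7,773 × $8,600 = 1,852.10; Nwosu 1,330/7,773 × $8,600 = 1,471.50.
After rounding ($100): Marchetti $5,300; Sato $1,900; Nwosu $1,500. Sum = $8,700.
Difference $8,600 − $8,700 = −$100 applied to Marchetti: Marchetti becomes $5,200.

Marchetti: $5,200 · Sato: $1,900 · Nwosu: $1,500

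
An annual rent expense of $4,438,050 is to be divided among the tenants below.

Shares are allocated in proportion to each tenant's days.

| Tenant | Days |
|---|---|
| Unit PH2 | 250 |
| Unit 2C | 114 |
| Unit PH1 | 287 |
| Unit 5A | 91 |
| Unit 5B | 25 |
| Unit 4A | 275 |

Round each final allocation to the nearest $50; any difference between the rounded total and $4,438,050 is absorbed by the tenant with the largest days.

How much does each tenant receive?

Total days = 1,042.
Pro-rata amounts: Unit PH2 250/1,042 × $4,438,050 = 1,064,791.27; Unit 2C 114/1,042 × $4,438,050 = 485,544.82; Unit PH1 287/1,042 × $4,438,050 = 1,222,380.37; Unit 5A 91/1,042 × $4,438,050 = 387,584.02; Unit 5B 25/1,042 × $4,438,050 = 106,479.13; Unit 4A 275/1,042 × $4,438,050 = 1,171,270.39.
At nearest $50: Unit PH2 $1,064,800; Unit 2C $485,550; Unit PH1 $1,222,400; Unit 5A $387,600; Unit 5B $106,500; Unit 4A $1,171,250. Sum = $4,438,100.
Difference $4,438,050 − $4,438,100 = −$50 applied to largest days (Unit PH1): Unit PH1 becomes $1,222,350.

Unit PH2: $1,064,800 · Unit 2C: $485,550 · Unit PH1: $1,222,350 · Unit 5A: $387,600 · Unit 5B: $106,500 · Unit 4A: $1,171,250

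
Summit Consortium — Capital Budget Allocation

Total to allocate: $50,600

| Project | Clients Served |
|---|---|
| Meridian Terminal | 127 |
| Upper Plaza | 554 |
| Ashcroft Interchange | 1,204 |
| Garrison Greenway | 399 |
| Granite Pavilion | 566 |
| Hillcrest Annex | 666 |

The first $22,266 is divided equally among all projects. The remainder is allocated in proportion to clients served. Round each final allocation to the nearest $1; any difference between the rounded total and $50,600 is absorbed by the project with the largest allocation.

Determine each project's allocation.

Meridian Terminal: $4,734; Upper Plaza: $8,175; Ashcroft Interchange: $13,415; Garrison Greenway: $6,926; Granite Pavilion: $8,272; Hillcrest Annex: $9,078

First tranche $22,266 split equally: $3,711 each.
Remainder $28,334 by clients served (total 3,516): Meridian Terminal 1,023.44 → $1,023; Upper Plaza 4,464.46 → $4,464; Ashcroft Interchange 9,702.54 → $9,703; Garrison Greenway 3,215.38 → $3,215; Granite Pavilion 4,561.16 → $4,561; Hillcrest Annex 5,367.02 → $5,367.
Rounding difference +$1 on remainder applied to Ashcroft Interchange.
Totals: Meridian Terminal $3,711 + $1,023 = $4,734; Upper Plaza $3,711 + $4,464 = $8,175; Ashcroft Interchange $3,711 + $9,704 = $13,415; Garrison Greenway $3,711 + $3,215 = $6,926; Granite Pavilion $3,711 + $4,561 = $8,272; Hillcrest Annex $3,711 + $5,367 = $9,078.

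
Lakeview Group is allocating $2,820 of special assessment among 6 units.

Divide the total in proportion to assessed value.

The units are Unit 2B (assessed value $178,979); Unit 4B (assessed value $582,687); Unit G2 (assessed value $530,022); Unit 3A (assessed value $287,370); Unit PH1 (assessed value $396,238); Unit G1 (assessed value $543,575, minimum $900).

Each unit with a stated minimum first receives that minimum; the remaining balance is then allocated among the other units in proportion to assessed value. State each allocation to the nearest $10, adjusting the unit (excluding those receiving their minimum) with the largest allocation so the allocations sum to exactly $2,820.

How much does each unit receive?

Fund the minimums — Unit G1 $900. Remaining pool $1,920.
Remaining pool split over remaining assessed value 1,975,296: Unit 2B 173.97 → $170; Unit 4B 566.38 → $570; Unit G2 515.18 → $520; Unit 3A 279.33 → $280; Unit PH1 385.15 → $390.
Rounding difference −$10 applied to Unit 4B → $560.

Unit 2B: $170 | Unit 4B: $560 | Unit G2: $520 | Unit 3A: $280 | Unit PH1: $390 | Unit G1: $900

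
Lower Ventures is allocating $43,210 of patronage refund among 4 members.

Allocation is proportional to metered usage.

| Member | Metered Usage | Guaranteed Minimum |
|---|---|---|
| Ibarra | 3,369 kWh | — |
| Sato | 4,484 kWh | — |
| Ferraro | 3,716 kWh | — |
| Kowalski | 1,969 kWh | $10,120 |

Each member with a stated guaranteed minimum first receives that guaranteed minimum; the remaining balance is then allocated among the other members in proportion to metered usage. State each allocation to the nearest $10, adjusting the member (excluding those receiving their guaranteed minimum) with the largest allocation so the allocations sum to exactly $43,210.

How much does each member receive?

Ibarra: $9,640 · Sato: $12,820 · Ferraro: $10,630 · Kowalski: $10,120

Minimums first: Kowalski $10,120. Remaining pool $33,090.
Remaining pool split over remaining metered usage 11,569: Ibarra 9,636.11 → $9,640; Sato 12,825.27 → $12,830; Ferraro 10,628.61 → $10,630.
Rounding difference −$10 applied to Sato → $12,820.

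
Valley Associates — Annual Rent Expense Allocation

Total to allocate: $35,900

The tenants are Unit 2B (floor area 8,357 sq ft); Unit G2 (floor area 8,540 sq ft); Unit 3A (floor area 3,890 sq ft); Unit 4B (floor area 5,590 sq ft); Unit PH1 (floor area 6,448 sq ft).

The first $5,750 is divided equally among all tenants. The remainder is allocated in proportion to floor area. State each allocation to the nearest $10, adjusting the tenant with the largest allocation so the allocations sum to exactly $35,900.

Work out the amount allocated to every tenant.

Unit 2B: $8,830; Unit G2: $9,000; Unit 3A: $4,720; Unit 4B: $6,280; Unit PH1: $7,070

First tranche $5,750 split equally: $1,150 each.
Remainder $30,150 by floor area (total 32,825): Unit 2B 7,675.96 → $7,680; Unit G2 7,844.05 → $7,840; Unit 3A 3,572.99 → $3,570; Unit 4B 5,134.46 → $5,130; Unit PH1 5,922.53 → $5,920.
Rounding difference +$10 on remainder applied to Unit G2.
Totals: Unit 2B $1,150 + $7,680 = $8,830; Unit G2 $1,150 + $7,850 = $9,000; Unit 3A $1,150 + $3,570 = $4,720; Unit 4B $1,150 + $5,130 = $6,280; Unit PH1 $1,150 + $5,920 = $7,070.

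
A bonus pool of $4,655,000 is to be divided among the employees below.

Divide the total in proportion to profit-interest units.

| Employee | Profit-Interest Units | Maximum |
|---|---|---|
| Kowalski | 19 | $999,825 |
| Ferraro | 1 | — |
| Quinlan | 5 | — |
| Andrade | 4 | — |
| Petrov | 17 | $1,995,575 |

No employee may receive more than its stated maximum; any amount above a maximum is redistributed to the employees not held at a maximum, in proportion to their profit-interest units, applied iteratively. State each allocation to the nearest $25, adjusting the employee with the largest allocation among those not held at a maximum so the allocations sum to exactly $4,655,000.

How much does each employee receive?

Kowalski: $999,825; Ferraro: $165,950; Quinlan: $829,800; Andrade: $663,850; Petrov: $1,995,575

Total profit-interest units = 46.
Unconstrained shares: Kowalski 1,922,717.39; Ferraro 101,195.65; Quinlan 505,978.26; Andrade 404,782.61; Petrov 1,720,326.09.
Held at cap: Kowalski ($999,825); balance $3,655,175 reallocated over remaining profit-interest units 27.
Held at cap: Petrov ($1,995,575); balance $1,659,600 reallocated over remaining profit-interest units 10.
Shares after redistribution: Ferraro 165,960.00 → $165,950; Quinlan 829,800.00 → $829,800; Andrade 663,840.00 → $663,850.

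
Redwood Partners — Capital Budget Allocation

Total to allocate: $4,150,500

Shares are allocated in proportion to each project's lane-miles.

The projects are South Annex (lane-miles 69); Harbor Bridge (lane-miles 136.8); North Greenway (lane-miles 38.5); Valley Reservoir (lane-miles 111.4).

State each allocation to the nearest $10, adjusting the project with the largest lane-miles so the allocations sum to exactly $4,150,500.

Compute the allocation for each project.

South Annex: $805,130; Harbor Bridge: $1,596,250; North Greenway: $449,240; Valley Reservoir: $1,299,880

Total lane-miles = 355.7.
Raw shares: South Annex 69/355.7 × $4,150,500 = 805,129.32; Harbor Bridge 136.8/355.7 × $4,150,500 = 1,596,256.40; North Greenway 38.5/355.7 × $4,150,500 = 449,238.82; Valley Reservoir 111.4/355.7 × $4,150,500 = 1,299,875.46.
Rounded to nearest $10: South Annex $805,130; Harbor Bridge $1,596,260; North Greenway $449,240; Valley Reservoir $1,299,880. Sum = $4,150,510.
Difference $4,150,500 − $4,150,510 = −$10 applied to largest lane-miles (Harbor Bridge): Harbor Bridge becomes $1,596,250.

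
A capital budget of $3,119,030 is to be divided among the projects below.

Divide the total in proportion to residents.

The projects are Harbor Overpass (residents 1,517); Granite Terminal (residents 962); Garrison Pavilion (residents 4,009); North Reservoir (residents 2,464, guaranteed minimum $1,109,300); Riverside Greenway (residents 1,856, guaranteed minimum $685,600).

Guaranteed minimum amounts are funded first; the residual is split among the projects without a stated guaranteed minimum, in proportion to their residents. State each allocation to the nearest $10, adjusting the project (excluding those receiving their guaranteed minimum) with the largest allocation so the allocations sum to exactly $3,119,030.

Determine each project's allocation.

Harbor Overpass: $309,600; Granite Terminal: $196,330; Garrison Pavilion: $818,200; North Reservoir: $1,109,300; Riverside Greenway: $685,600

Fund the minimums — North Reservoir $1,109,300; Riverside Greenway $685,600. Balance $1,324,130.
Balance split over remaining residents 6,488: Harbor Overpass 309,603.15 → $309,600; Granite Terminal 196,333.70 → $196,330; Garrison Pavilion 818,193.15 → $818,190.
Rounding difference +$10 applied to Garrison Pavilion → $818,200.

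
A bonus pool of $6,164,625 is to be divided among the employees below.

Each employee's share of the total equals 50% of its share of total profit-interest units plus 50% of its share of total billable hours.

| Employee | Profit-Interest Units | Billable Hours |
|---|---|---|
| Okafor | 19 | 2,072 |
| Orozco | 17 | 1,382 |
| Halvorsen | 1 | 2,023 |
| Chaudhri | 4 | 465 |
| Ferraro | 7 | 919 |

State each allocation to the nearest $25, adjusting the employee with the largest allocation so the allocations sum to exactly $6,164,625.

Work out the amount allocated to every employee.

Okafor: $2,150,925 | Orozco: $1,712,525 | Halvorsen: $973,050 | Chaudhri: $465,750 | Ferraro: $862,375

Totals — profit-interest units 48, billable hours 6,861.
Blended shares (50% profit-interest units + 50% billable hours): Okafor 0.3489; Orozco 0.2778; Halvorsen 0.1578; Chaudhri 0.0756; Ferraro 0.1399.
Proportional shares: Okafor 2,150,930.52; Orozco 1,712,517.51; Halvorsen 973,050.03; Chaudhri 465,761.18; Ferraro 862,365.76.
After rounding ($25): Okafor $2,150,925; Orozco $1,712,525; Halvorsen $973,050; Chaudhri $465,750; Ferraro $862,375. Sum = $6,164,625.
No rounding difference to absorb.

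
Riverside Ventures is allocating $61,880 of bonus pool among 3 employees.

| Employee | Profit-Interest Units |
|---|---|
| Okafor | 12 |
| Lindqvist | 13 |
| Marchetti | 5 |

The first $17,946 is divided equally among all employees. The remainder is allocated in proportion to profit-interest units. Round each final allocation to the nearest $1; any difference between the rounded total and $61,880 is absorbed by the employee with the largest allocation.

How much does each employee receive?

Okafor: $23,556 | Lindqvist: $25,020 | Marchetti: $13,304

Equal tier: $17,946 ÷ 3 = $5,982 apiece.
Remainder $43,934 by profit-interest units (total 30): Okafor 17,573.60 → $17,574; Lindqvist 19,038.07 → $19,038; Marchetti 7,322.33 → $7,322.
Totals: Okafor $5,982 + $17,574 = $23,556; Lindqvist $5,982 + $19,038 = $25,020; Marchetti $5,982 + $7,322 = $13,304.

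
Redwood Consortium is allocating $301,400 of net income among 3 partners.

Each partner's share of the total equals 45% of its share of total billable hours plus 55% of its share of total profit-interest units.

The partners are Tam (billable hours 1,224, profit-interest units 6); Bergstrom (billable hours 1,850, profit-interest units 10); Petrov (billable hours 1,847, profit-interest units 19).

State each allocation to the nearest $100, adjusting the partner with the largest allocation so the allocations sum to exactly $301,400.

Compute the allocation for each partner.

Tam: $62,200 · Bergstrom: $98,400 · Petrov: $140,800

Totals — billable hours 4,921, profit-interest units 35.
Combined weights (45% billable hours + 55% profit-interest units): Tam 0.2062; Bergstrom 0.3263; Petrov 0.4675.
Pro-rata amounts: Tam 62,152.96; Bergstrom 98,351.58; Petrov 140,895.47.
Rounded to nearest $100: Tam $62,200; Bergstrom $98,400; Petrov $140,900. Sum = $301,500.
Difference $301,400 − $301,500 = −$100 applied to largest allocation (Petrov): Petrov becomes $140,800.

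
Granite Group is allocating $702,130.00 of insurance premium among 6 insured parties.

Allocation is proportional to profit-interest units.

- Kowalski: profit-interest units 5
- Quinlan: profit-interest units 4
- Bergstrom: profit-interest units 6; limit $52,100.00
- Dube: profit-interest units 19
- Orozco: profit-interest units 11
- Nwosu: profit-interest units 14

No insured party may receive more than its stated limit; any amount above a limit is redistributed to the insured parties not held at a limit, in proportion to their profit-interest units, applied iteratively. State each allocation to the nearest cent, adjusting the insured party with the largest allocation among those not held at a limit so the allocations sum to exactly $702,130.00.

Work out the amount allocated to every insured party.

Kowalski: $61,323.58; Quinlan: $49,058.87; Bergstrom: $52,100.00; Dube: $233,029.62; Orozco: $134,911.89; Nwosu: $171,706.04

Sum of profit-interest units: 59.
Pro-rata shares before constraints: Kowalski 59,502.5424; Quinlan 47,602.0339; Bergstrom 71,403.0508; Dube 226,109.6610; Orozco 130,905.5932; Nwosu 166,607.1186.
Cap binds for Bergstrom ($52,100.00); remaining pool $650,030.00 reallocated over remaining profit-interest units 53.
Redistributed shares: Kowalski 61,323.5849 → $61,323.58; Quinlan 49,058.8679 → $49,058.87; Dube 233,029.6226 → $233,029.62; Orozco 134,911.8868 → $134,911.89; Nwosu 171,706.0377 → $171,706.04.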